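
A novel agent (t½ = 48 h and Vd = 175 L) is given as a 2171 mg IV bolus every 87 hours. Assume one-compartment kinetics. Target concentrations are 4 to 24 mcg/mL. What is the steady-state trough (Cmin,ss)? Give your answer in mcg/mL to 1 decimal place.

4.9 mcg/mL

τ/t½ = 87/48 ≈ 1.8125, so fraction remaining f = (1/2)^(87/48) ≈ 0.2847.
Single-dose peak C₀ = D/Vd = 2171/175 ≈ 12.406 mcg/mL.
Steady-state trough Cmin,ss = C₀·f/(1−f) ≈ 12.406 × 0.2847/0.7153 ≈ 4.938 mcg/mL.
Trough 4.9 mcg/mL vs MEC 4 mcg/mL: adequate.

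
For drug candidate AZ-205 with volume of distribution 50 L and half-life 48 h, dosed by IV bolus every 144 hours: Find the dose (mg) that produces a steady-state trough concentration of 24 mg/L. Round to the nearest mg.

8400 mg

τ/t½ = 144/48 ≈ 3, so f = (1/2)^(144/48) ≈ 0.125000.
Cmin,ss = (D/Vd)·f/(1−f), so D = Cmin,ss·Vd·(1−f)/f.
D = 24 × 50 × (1−f)/f ≈ 24 × 50 × 7.00000 ≈ 8400.00 mg.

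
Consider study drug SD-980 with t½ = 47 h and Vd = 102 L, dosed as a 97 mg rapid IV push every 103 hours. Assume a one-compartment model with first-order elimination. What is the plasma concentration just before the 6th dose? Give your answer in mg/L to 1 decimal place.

f = (1/2)^(τ/t½) = (1/2)^(103/47) ≈ 0.2189.
C₀ = D/Vd = 97/102 ≈ 0.951 mg/L.
Before the 6th dose, 5 doses have been given. Superposition: Cmin = C₀·(f + f² + … + f^5).
≈ 0.951 × (0.2189 + 0.0479 + 0.0105 + 0.0023 + 0.0005) ≈ 0.951 × 0.2801 ≈ 0.266 mg/L.

0.3 mg/L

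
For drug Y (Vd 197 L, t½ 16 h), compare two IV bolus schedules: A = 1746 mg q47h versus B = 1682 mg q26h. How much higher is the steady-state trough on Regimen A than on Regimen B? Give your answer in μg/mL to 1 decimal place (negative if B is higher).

Regimen A: f = (1/2)^(47/16) ≈ 0.1305; Cmin,ss = (1746/197)·f/(1−f) ≈ 1.330 μg/mL.
Regimen B: f = (1/2)^(26/16) ≈ 0.3242; Cmin,ss = (1682/197)·f/(1−f) ≈ 4.096 μg/mL.
Difference ≈ 1.330 − 4.096 ≈ -2.766 μg/mL.

-2.8 μg/mL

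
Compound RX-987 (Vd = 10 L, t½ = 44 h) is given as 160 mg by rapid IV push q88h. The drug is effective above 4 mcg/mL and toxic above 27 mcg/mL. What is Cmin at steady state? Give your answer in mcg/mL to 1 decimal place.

The dosing interval is 2 half-lives, so f = 2^(−2) = 0.25.
Accumulation ratio R = 1/(1 − f) = 1/0.75 = 4/3.
Single-dose peak C₀ = D/Vd = 160/10 = 16 mcg/mL.
Steady-state peak Cmax,ss = C₀·R = 16 × 4/3 ≈ 21.333 mcg/mL.
Steady-state trough Cmin,ss = Cmax,ss·f ≈ 21.333 × 0.25 ≈ 5.333 mcg/mL.
Trough 5.3 mcg/mL vs MEC 4 mcg/mL: adequate.

5.3 mcg/mL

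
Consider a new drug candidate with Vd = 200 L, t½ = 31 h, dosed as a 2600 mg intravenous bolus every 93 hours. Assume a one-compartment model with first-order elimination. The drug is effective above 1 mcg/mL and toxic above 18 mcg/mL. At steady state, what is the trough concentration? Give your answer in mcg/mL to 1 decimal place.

1.9 mcg/mL

τ = 93 h = 3 half-lives, so f = (1/2)^3 = 0.125.
Accumulation ratio R = 1/(1 − f) = 1/0.875 = 8/7.
Single-dose peak C₀ = D/Vd = 2600/200 = 13 mcg/mL.
Steady-state peak Cmax,ss = C₀·R = 13 × 8/7 ≈ 14.857 mcg/mL.
Steady-state trough Cmin,ss = Cmax,ss·f ≈ 14.857 × 0.125 ≈ 1.857 mcg/mL.
Trough 1.9 mcg/mL vs MEC 1 mcg/mL: adequate.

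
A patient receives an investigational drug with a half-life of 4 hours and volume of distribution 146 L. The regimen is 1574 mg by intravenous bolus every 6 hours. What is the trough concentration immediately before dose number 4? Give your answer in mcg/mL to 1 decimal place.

f = (1/2)^(τ/t½) = (1/2)^(6/4) ≈ 0.3536.
C₀ = D/Vd = 1574/146 ≈ 10.781 mcg/mL.
Before the 4th dose, 3 doses have been given. Superposition: Cmin = C₀·(f + f² + … + f^3).
≈ 10.781 × (0.3536 + 0.1250 + 0.0442) ≈ 10.781 × 0.5228 ≈ 5.636 mcg/mL.

5.6 mcg/mL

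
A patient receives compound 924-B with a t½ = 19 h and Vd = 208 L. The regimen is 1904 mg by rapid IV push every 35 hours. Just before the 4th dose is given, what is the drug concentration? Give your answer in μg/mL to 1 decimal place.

f = (1/2)^(τ/t½) = (1/2)^(35/19) ≈ 0.2789.
C₀ = D/Vd = 1904/208 ≈ 9.154 μg/mL.
Before the 4th dose, 3 doses have been given. Superposition: Cmin = C₀·(f + f² + … + f^3).
≈ 9.154 × (0.2789 + 0.0778 + 0.0217) ≈ 9.154 × 0.3784 ≈ 3.464 μg/mL.

3.5 μg/mL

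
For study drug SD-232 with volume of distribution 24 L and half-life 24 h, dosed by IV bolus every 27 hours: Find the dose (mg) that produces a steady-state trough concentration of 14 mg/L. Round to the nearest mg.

397 mg

τ/t½ = 27/24 ≈ 1.125, so f = (1/2)^(27/24) ≈ 0.458502.
Cmin,ss = (D/Vd)·f/(1−f), so D = Cmin,ss·Vd·(1−f)/f.
D = 14 × 24 × (1−f)/f ≈ 14 × 24 × 1.18102 ≈ 396.82 mg.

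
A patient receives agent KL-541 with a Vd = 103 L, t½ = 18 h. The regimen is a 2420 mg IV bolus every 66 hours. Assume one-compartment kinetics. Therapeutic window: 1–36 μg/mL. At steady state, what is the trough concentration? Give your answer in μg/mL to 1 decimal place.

Over one 66-h interval, 66/18 ≈ 3.6667 half-lives elapse, leaving f ≈ 0.0787 of each dose.
At steady state, accumulation factor R = 1/(1 − e^(−kτ)) ≈ 1.0854.
Each bolus raises the concentration by D/Vd = 2420/103 ≈ 23.495 μg/mL.
Cmax,ss = C₀/(1 − f) ≈ 23.495/0.9213 ≈ 25.502 μg/mL.
Steady-state trough Cmin,ss = Cmax,ss·f ≈ 25.502 × 0.0787 ≈ 2.007 μg/mL.
Trough 2.0 μg/mL vs MEC 1 μg/mL: adequate.

2.0 μg/mL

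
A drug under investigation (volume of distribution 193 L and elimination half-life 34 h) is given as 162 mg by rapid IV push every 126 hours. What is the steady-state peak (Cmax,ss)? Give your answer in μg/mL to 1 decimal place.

τ/t½ = 126/34 ≈ 3.7059, so fraction remaining f = (1/2)^(126/34) ≈ 0.0766.
At steady state, accumulation factor R = 1/(1 − e^(−kτ)) ≈ 1.0830.
Single-dose peak C₀ = D/Vd = 162/193 ≈ 0.839 μg/mL.
Cmax,ss = C₀/(1 − f) ≈ 0.839/0.9234 ≈ 0.909 μg/mL.

0.9 μg/mL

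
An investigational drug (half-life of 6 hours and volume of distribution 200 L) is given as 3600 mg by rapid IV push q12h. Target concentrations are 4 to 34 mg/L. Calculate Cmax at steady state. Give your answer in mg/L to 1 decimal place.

24.0 mg/L

The dosing interval is 2 half-lives, so f = 2^(−2) = 0.25.
At steady state, R = 1/(1 − 0.25) = 4/3.
Single-dose peak C₀ = D/Vd = 3600/200 = 18 mg/L.
Steady-state peak Cmax,ss = C₀·R = 18 × 4/3 ≈ 24.000 mg/L.
Peak 24.0 mg/L vs MTC 34 mg/L: below toxic threshold.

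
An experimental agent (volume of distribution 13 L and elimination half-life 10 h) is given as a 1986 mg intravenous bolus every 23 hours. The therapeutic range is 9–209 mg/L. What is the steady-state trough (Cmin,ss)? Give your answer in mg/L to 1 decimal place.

38.9 mg/L

τ/t½ = 23/10 ≈ 2.3, so fraction remaining f = (1/2)^(23/10) ≈ 0.2031.
Each bolus raises the concentration by D/Vd = 1986/13 ≈ 152.769 mg/L.
Steady-state trough Cmin,ss = C₀·f/(1−f) ≈ 152.769 × 0.2031/0.7969 ≈ 38.935 mg/L.
Trough 38.9 mg/L vs MEC 9 mg/L: adequate.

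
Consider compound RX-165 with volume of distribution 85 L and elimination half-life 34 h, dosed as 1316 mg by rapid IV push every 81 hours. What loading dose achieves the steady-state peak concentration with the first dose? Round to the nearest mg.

1628 mg

f = (1/2)^(81/34) ≈ 0.191796; accumulation ratio R = 1/(1−f) ≈ 1.23731.
Loading dose to hit Cmax,ss on first dose: D_load = D_maint·R ≈ 1316 × 1.23731 ≈ 1628.30 mg.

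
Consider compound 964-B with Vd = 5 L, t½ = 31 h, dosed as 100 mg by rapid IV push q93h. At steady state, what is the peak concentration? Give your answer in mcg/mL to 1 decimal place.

22.9 mcg/mL

τ = 93 h = 3 half-lives, so f = (1/2)^3 = 0.125.
Accumulation ratio R = 1/(1 − f) = 1/0.875 = 8/7.
Single-dose peak C₀ = D/Vd = 100/5 = 20 mcg/mL.
Steady-state peak Cmax,ss = C₀·R = 20 × 8/7 ≈ 22.857 mcg/mL.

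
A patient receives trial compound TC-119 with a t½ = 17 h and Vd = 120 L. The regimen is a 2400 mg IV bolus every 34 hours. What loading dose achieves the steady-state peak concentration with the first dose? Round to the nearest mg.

f = (1/2)^(34/17) ≈ 0.250000; accumulation ratio R = 1/(1−f) ≈ 1.33333.
Loading dose to hit Cmax,ss on first dose: D_load = D_maint·R ≈ 2400 × 1.33333 ≈ 3199.99 mg.

3200 mg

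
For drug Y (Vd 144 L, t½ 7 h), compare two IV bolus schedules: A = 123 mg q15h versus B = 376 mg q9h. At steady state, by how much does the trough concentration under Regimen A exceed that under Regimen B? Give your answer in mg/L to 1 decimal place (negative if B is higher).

Regimen A: f = (1/2)^(15/7) ≈ 0.2264; Cmin,ss = (123/144)·f/(1−f) ≈ 0.250 mg/L.
Regimen B: f = (1/2)^(9/7) ≈ 0.4102; Cmin,ss = (376/144)·f/(1−f) ≈ 1.816 mg/L.
Difference ≈ 0.250 − 1.816 ≈ -1.566 mg/L.

-1.6 mg/L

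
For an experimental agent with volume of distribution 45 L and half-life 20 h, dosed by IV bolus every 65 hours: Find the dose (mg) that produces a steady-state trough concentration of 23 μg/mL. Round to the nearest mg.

8812 mg

τ/t½ = 65/20 ≈ 3.25, so f = (1/2)^(65/20) ≈ 0.105112.
Cmin,ss = (D/Vd)·f/(1−f), so D = Cmin,ss·Vd·(1−f)/f.
D = 23 × 45 × (1−f)/f ≈ 23 × 45 × 8.51366 ≈ 8811.64 mg.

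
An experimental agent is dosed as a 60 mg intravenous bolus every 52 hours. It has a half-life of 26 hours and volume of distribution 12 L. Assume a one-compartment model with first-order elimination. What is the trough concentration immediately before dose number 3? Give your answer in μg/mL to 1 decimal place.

1.6 μg/mL

f = (1/2)^(τ/t½) = (1/2)^(52/26) ≈ 0.2500.
C₀ = D/Vd = 60/12 ≈ 5.000 μg/mL.
Before the 3rd dose, 2 doses have been given. Superposition: Cmin = C₀·(f + f²).
≈ 5.000 × (0.2500 + 0.0625) ≈ 5.000 × 0.3125 ≈ 1.562 μg/mL.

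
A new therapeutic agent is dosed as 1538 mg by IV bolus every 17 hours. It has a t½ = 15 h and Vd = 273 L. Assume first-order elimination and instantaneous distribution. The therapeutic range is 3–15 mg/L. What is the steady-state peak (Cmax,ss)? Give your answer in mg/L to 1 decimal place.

10.4 mg/L

k = ln2/t½ = ln2/15 ≈ 0.046210 h⁻¹; fraction remaining f = e^(−kτ) = e^(−0.046210×17) ≈ 0.4559.
Accumulation ratio R = 1/(1 − f) ≈ 1/0.5441 ≈ 1.8379.
Single-dose peak C₀ = D/Vd = 1538/273 ≈ 5.634 mg/L.
Steady-state peak Cmax,ss = C₀·R ≈ 5.634 × 1.8379 ≈ 10.355 mg/L.
Peak 10.4 mg/L vs MTC 15 mg/L: below toxic threshold.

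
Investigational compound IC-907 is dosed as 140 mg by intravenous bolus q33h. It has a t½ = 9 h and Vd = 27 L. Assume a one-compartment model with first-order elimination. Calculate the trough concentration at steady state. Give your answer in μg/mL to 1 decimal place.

0.4 μg/mL

k = ln2/t½ = ln2/9 ≈ 0.077016 h⁻¹; fraction remaining f = e^(−kτ) = e^(−0.077016×33) ≈ 0.0787.
Accumulation ratio R = 1/(1 − f) ≈ 1/0.9213 ≈ 1.0854.
Single-dose peak C₀ = D/Vd = 140/27 ≈ 5.185 μg/mL.
Steady-state peak Cmax,ss = C₀·R ≈ 5.185 × 1.0854 ≈ 5.628 μg/mL.
One interval later, Cmin,ss = Cmax,ss·e^(−kτ) ≈ 5.628 × 0.0787 ≈ 0.443 μg/mL.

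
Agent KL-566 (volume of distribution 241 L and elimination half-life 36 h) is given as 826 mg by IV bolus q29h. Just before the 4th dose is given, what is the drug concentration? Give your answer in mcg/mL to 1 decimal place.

f = (1/2)^(τ/t½) = (1/2)^(29/36) ≈ 0.5721.
C₀ = D/Vd = 826/241 ≈ 3.427 mcg/mL.
Before the 4th dose, 3 doses have been given. Superposition: Cmin = C₀·(f + f² + … + f^3).
≈ 3.427 × (0.5721 + 0.3273 + 0.1872) ≈ 3.427 × 1.0866 ≈ 3.724 mcg/mL.

3.7 mcg/mL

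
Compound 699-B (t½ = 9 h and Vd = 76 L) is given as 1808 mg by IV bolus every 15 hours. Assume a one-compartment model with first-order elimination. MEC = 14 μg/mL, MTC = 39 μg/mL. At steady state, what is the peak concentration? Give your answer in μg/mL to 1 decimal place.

34.7 μg/mL

τ/t½ = 15/9 ≈ 1.6667, so fraction remaining f = (1/2)^(15/9) ≈ 0.3150.
At steady state, accumulation factor R = 1/(1 − e^(−kτ)) ≈ 1.4599.
Single-dose peak C₀ = D/Vd = 1808/76 ≈ 23.789 μg/mL.
Steady-state peak Cmax,ss = C₀·R ≈ 23.789 × 1.4599 ≈ 34.730 μg/mL.
Peak 34.7 μg/mL vs MTC 39 μg/mL: below toxic threshold.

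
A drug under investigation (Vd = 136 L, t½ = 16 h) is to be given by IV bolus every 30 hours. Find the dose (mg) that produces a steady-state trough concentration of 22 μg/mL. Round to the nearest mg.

τ/t½ = 30/16 ≈ 1.875, so f = (1/2)^(30/16) ≈ 0.272627.
Cmin,ss = (D/Vd)·f/(1−f), so D = Cmin,ss·Vd·(1−f)/f.
D = 22 × 136 × (1−f)/f ≈ 22 × 136 × 2.66802 ≈ 7982.72 mg.

7983 mg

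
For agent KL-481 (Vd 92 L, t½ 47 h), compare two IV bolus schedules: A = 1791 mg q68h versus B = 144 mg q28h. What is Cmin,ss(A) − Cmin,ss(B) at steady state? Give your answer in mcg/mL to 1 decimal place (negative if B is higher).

Regimen A: f = (1/2)^(68/47) ≈ 0.3668; Cmin,ss = (1791/92)·f/(1−f) ≈ 11.277 mcg/mL.
Regimen B: f = (1/2)^(28/47) ≈ 0.6617; Cmin,ss = (144/92)·f/(1−f) ≈ 3.061 mcg/mL.
Difference ≈ 11.277 − 3.061 ≈ 8.216 mcg/mL.

8.2 mcg/mL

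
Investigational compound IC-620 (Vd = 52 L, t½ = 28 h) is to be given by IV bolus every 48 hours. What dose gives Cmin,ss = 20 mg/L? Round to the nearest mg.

2373 mg

τ/t½ = 48/28 ≈ 1.7143, so f = (1/2)^(48/28) ≈ 0.304753.
Cmin,ss = (D/Vd)·f/(1−f), so D = Cmin,ss·Vd·(1−f)/f.
D = 20 × 52 × (1−f)/f ≈ 20 × 52 × 2.28135 ≈ 2372.60 mg.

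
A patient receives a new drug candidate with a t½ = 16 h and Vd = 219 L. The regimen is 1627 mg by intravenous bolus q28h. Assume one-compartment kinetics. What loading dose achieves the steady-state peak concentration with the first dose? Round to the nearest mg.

f = (1/2)^(28/16) ≈ 0.297302; accumulation ratio R = 1/(1−f) ≈ 1.42309.
Loading dose to hit Cmax,ss on first dose: D_load = D_maint·R ≈ 1627 × 1.42309 ≈ 2315.37 mg.

2315 mg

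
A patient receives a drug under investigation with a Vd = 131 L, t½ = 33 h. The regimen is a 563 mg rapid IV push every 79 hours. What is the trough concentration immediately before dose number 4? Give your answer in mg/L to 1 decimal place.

f = (1/2)^(τ/t½) = (1/2)^(79/33) ≈ 0.1903.
C₀ = D/Vd = 563/131 ≈ 4.298 mg/L.
Before the 4th dose, 3 doses have been given. Superposition: Cmin = C₀·(f + f² + … + f^3).
≈ 4.298 × (0.1903 + 0.0362 + 0.0069) ≈ 4.298 × 0.2334 ≈ 1.003 mg/L.

1.0 mg/L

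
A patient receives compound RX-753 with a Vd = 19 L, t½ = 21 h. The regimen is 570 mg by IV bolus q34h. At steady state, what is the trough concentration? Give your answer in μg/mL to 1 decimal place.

k = ln2/t½ = ln2/21 ≈ 0.033007 h⁻¹; fraction remaining f = e^(−kτ) = e^(−0.033007×34) ≈ 0.3256.
At steady state, accumulation factor R = 1/(1 − e^(−kτ)) ≈ 1.4828.
Each bolus raises the concentration by D/Vd = 570/19 ≈ 30.000 μg/mL.
Cmax,ss = C₀/(1 − f) ≈ 30.000/0.6744 ≈ 44.484 μg/mL.
Steady-state trough Cmin,ss = Cmax,ss·f ≈ 44.484 × 0.3256 ≈ 14.484 μg/mL.

14.5 μg/mL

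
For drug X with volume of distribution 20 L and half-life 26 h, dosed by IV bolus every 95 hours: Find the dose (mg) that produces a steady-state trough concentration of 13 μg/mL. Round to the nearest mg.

3013 mg

τ/t½ = 95/26 ≈ 3.6538, so f = (1/2)^(95/26) ≈ 0.079448.
Cmin,ss = (D/Vd)·f/(1−f), so D = Cmin,ss·Vd·(1−f)/f.
D = 13 × 20 × (1−f)/f ≈ 13 × 20 × 11.58685 ≈ 3012.58 mg.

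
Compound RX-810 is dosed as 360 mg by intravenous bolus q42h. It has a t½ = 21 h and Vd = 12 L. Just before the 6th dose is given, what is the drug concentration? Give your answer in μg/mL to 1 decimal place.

f = (1/2)^(τ/t½) = (1/2)^(42/21) ≈ 0.2500.
C₀ = D/Vd = 360/12 ≈ 30.000 μg/mL.
Before the 6th dose, 5 doses have been given. Superposition: Cmin = C₀·(f + f² + … + f^5).
≈ 30.000 × (0.2500 + 0.0625 + 0.0156 + 0.0039 + 0.0010) ≈ 30.000 × 0.3330 ≈ 9.990 μg/mL.

10.0 μg/mL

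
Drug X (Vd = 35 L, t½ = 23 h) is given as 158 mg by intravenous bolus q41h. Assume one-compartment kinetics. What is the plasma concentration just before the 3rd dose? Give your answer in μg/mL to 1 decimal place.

f = (1/2)^(τ/t½) = (1/2)^(41/23) ≈ 0.2907.
C₀ = D/Vd = 158/35 ≈ 4.514 μg/mL.
Before the 3rd dose, 2 doses have been given. Superposition: Cmin = C₀·(f + f²).
≈ 4.514 × (0.2907 + 0.0845) ≈ 4.514 × 0.3752 ≈ 1.694 μg/mL.

1.7 μg/mL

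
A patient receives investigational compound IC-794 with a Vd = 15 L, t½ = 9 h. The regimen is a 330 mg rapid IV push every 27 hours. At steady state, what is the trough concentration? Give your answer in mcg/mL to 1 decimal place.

3.1 mcg/mL

The dosing interval is 3 half-lives, so f = 2^(−3) = 0.125.
At steady state, R = 1/(1 − 0.125) = 8/7.
Single-dose peak C₀ = D/Vd = 330/15 = 22 mcg/mL.
Steady-state peak Cmax,ss = C₀·R = 22 × 8/7 ≈ 25.143 mcg/mL.
Steady-state trough Cmin,ss = Cmax,ss·f ≈ 25.143 × 0.125 ≈ 3.143 mcg/mL.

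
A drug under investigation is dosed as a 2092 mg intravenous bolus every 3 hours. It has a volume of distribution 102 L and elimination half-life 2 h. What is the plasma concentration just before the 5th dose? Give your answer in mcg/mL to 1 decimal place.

11.0 mcg/mL

f = (1/2)^(τ/t½) = (1/2)^(3/2) ≈ 0.3536.
C₀ = D/Vd = 2092/102 ≈ 20.510 mcg/mL.
Before the 5th dose, 4 doses have been given. Superposition: Cmin = C₀·(f + f² + … + f^4).
≈ 20.510 × (0.3536 + 0.1250 + 0.0442 + 0.0156) ≈ 20.510 × 0.5384 ≈ 11.043 mcg/mL.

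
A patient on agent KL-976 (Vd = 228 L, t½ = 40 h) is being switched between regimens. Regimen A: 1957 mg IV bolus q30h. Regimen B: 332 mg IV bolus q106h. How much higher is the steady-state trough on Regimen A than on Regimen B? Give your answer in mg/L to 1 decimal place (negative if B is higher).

Regimen A: f = (1/2)^(30/40) ≈ 0.5946; Cmin,ss = (1957/228)·f/(1−f) ≈ 12.589 mg/L.
Regimen B: f = (1/2)^(106/40) ≈ 0.1593; Cmin,ss = (332/228)·f/(1−f) ≈ 0.276 mg/L.
Difference ≈ 12.589 − 0.276 ≈ 12.313 mg/L.

12.3 mg/L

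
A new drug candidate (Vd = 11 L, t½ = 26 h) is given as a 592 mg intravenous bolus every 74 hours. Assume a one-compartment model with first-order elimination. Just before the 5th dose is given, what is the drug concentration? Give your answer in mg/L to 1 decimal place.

f = (1/2)^(τ/t½) = (1/2)^(74/26) ≈ 0.1391.
C₀ = D/Vd = 592/11 ≈ 53.818 mg/L.
Before the 5th dose, 4 doses have been given. Superposition: Cmin = C₀·(f + f² + … + f^4).
≈ 53.818 × (0.1391 + 0.0193 + 0.0027 + 0.0004) ≈ 53.818 × 0.1615 ≈ 8.692 mg/L.

8.7 mg/L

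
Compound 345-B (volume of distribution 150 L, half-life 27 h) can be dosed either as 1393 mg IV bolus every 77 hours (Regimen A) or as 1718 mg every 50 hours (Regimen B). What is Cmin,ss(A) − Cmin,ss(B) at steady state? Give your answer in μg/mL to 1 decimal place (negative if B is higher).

Regimen A: f = (1/2)^(77/27) ≈ 0.1385; Cmin,ss = (1393/150)·f/(1−f) ≈ 1.493 μg/mL.
Regimen B: f = (1/2)^(50/27) ≈ 0.2770; Cmin,ss = (1718/150)·f/(1−f) ≈ 4.388 μg/mL.
Difference ≈ 1.493 − 4.388 ≈ -2.895 μg/mL.

-2.9 μg/mL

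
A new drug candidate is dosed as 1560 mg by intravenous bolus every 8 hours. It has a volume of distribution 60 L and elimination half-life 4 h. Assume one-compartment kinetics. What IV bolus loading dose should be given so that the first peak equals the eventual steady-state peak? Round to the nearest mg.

f = (1/2)^(8/4) ≈ 0.250000; accumulation ratio R = 1/(1−f) ≈ 1.33333.
Loading dose to hit Cmax,ss on first dose: D_load = D_maint·R ≈ 1560 × 1.33333 ≈ 2079.99 mg.

2080 mg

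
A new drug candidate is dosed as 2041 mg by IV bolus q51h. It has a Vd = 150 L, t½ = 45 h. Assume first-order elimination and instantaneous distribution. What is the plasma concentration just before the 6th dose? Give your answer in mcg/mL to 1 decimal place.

11.2 mcg/mL

f = (1/2)^(τ/t½) = (1/2)^(51/45) ≈ 0.4559.
C₀ = D/Vd = 2041/150 ≈ 13.607 mcg/mL.
Before the 6th dose, 5 doses have been given. Superposition: Cmin = C₀·(f + f² + … + f^5).
≈ 13.607 × (0.4559 + 0.2078 + 0.0948 + 0.0432 + 0.0197) ≈ 13.607 × 0.8214 ≈ 11.177 mcg/mL.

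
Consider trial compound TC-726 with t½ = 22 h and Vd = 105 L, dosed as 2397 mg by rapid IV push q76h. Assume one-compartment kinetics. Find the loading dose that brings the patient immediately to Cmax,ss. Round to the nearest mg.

2638 mg

f = (1/2)^(76/22) ≈ 0.091218; accumulation ratio R = 1/(1−f) ≈ 1.10037.
Loading dose to hit Cmax,ss on first dose: D_load = D_maint·R ≈ 2397 × 1.10037 ≈ 2637.59 mg.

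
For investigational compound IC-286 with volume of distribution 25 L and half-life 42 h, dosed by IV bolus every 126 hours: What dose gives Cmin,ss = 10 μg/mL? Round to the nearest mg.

1750 mg

τ/t½ = 126/42 ≈ 3, so f = (1/2)^(126/42) ≈ 0.125000.
Cmin,ss = (D/Vd)·f/(1−f), so D = Cmin,ss·Vd·(1−f)/f.
D = 10 × 25 × (1−f)/f ≈ 10 × 25 × 7.00000 ≈ 1750.00 mg.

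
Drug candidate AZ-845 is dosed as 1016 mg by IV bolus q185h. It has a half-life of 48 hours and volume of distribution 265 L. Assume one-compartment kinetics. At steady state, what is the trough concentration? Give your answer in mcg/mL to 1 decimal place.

Over one 185-h interval, 185/48 ≈ 3.8542 half-lives elapse, leaving f ≈ 0.0691 of each dose.
Accumulation ratio R = 1/(1 − f) ≈ 1/0.9309 ≈ 1.0742.
Single-dose peak C₀ = D/Vd = 1016/265 ≈ 3.834 mcg/mL.
Cmax,ss = C₀/(1 − f) ≈ 3.834/0.9309 ≈ 4.119 mcg/mL.
Steady-state trough Cmin,ss = Cmax,ss·f ≈ 4.119 × 0.0691 ≈ 0.285 mcg/mL.

0.3 mcg/mL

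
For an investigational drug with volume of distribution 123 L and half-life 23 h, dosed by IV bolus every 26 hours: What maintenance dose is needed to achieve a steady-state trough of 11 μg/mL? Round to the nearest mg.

1609 mg

τ/t½ = 26/23 ≈ 1.1304, so f = (1/2)^(26/23) ≈ 0.456778.
Cmin,ss = (D/Vd)·f/(1−f), so D = Cmin,ss·Vd·(1−f)/f.
D = 11 × 123 × (1−f)/f ≈ 11 × 123 × 1.18925 ≈ 1609.06 mg.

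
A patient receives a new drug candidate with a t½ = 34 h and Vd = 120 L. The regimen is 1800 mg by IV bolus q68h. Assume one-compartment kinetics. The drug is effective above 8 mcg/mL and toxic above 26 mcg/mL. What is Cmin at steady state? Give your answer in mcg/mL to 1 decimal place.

The dosing interval is 2 half-lives, so f = 2^(−2) = 0.25.
Accumulation ratio R = 1/(1 − f) = 1/0.75 = 4/3.
Single-dose peak C₀ = D/Vd = 1800/120 = 15 mcg/mL.
Steady-state peak Cmax,ss = C₀·R = 15 × 4/3 ≈ 20.000 mcg/mL.
Steady-state trough Cmin,ss = Cmax,ss·f ≈ 20.000 × 0.25 ≈ 5.000 mcg/mL.
Trough 5.0 mcg/mL vs MEC 8 mcg/mL: subtherapeutic.

5.0 mcg/mL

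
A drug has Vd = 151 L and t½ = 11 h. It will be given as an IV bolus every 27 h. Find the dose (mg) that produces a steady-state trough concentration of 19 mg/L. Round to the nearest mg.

τ/t½ = 27/11 ≈ 2.4545, so f = (1/2)^(27/11) ≈ 0.182435.
Cmin,ss = (D/Vd)·f/(1−f), so D = Cmin,ss·Vd·(1−f)/f.
D = 19 × 151 × (1−f)/f ≈ 19 × 151 × 4.48140 ≈ 12857.14 mg.

12857 mg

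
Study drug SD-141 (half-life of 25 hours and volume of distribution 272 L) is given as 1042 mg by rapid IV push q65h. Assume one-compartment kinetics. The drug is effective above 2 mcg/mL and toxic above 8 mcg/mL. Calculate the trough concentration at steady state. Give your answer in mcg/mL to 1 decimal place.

0.8 mcg/mL

k = ln2/t½ = ln2/25 ≈ 0.027726 h⁻¹; fraction remaining f = e^(−kτ) = e^(−0.027726×65) ≈ 0.1649.
Each bolus raises the concentration by D/Vd = 1042/272 ≈ 3.831 mcg/mL.
Steady-state trough Cmin,ss = C₀·f/(1−f) ≈ 3.831 × 0.1649/0.8351 ≈ 0.756 mcg/mL.
Trough 0.8 mcg/mL vs MEC 2 mcg/mL: subtherapeutic.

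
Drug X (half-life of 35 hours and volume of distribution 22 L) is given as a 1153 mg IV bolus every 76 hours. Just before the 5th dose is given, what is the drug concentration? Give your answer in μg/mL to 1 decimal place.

f = (1/2)^(τ/t½) = (1/2)^(76/35) ≈ 0.2220.
C₀ = D/Vd = 1153/22 ≈ 52.409 μg/mL.
Before the 5th dose, 4 doses have been given. Superposition: Cmin = C₀·(f + f² + … + f^4).
≈ 52.409 × (0.2220 + 0.0493 + 0.0109 + 0.0024) ≈ 52.409 × 0.2846 ≈ 14.916 μg/mL.

14.9 μg/mL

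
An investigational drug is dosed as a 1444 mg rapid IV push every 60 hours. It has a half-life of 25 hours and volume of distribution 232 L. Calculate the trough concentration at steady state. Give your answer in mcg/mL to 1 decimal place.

k = ln2/t½ = ln2/25 ≈ 0.027726 h⁻¹; fraction remaining f = e^(−kτ) = e^(−0.027726×60) ≈ 0.1895.
Single-dose peak C₀ = D/Vd = 1444/232 ≈ 6.224 mcg/mL.
Steady-state trough Cmin,ss = C₀·f/(1−f) ≈ 6.224 × 0.1895/0.8105 ≈ 1.455 mcg/mL.

1.5 mcg/mL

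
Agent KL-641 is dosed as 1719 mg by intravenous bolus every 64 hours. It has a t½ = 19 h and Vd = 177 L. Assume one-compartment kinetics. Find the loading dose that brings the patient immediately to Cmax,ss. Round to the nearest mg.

1903 mg

f = (1/2)^(64/19) ≈ 0.096829; accumulation ratio R = 1/(1−f) ≈ 1.10721.
Loading dose to hit Cmax,ss on first dose: D_load = D_maint·R ≈ 1719 × 1.10721 ≈ 1903.29 mg.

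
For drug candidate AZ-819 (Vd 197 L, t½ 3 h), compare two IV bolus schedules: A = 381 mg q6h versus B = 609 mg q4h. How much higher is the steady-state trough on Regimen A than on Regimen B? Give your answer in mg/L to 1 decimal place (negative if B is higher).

-1.4 mg/L

Regimen A: f = (1/2)^(6/3) ≈ 0.2500; Cmin,ss = (381/197)·f/(1−f) ≈ 0.645 mg/L.
Regimen B: f = (1/2)^(4/3) ≈ 0.3969; Cmin,ss = (609/197)·f/(1−f) ≈ 2.034 mg/L.
Difference ≈ 0.645 − 2.034 ≈ -1.389 mg/L.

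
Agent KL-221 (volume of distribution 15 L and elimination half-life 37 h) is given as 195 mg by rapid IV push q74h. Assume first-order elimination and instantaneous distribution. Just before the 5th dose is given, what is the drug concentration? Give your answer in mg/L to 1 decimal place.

4.3 mg/L

f = (1/2)^(τ/t½) = (1/2)^(74/37) ≈ 0.2500.
C₀ = D/Vd = 195/15 ≈ 13.000 mg/L.
Before the 5th dose, 4 doses have been given. Superposition: Cmin = C₀·(f + f² + … + f^4).
≈ 13.000 × (0.2500 + 0.0625 + 0.0156 + 0.0039) ≈ 13.000 × 0.3320 ≈ 4.316 mg/L.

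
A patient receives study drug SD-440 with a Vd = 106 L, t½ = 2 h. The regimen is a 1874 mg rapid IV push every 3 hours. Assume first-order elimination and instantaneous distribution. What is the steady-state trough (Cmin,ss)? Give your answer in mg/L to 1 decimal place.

τ/t½ = 3/2 ≈ 1.5, so fraction remaining f = (1/2)^(3/2) ≈ 0.3536.
At steady state, accumulation factor R = 1/(1 − e^(−kτ)) ≈ 1.5470.
Single-dose peak C₀ = D/Vd = 1874/106 ≈ 17.679 mg/L.
Cmax,ss = C₀/(1 − f) ≈ 17.679/0.6464 ≈ 27.350 mg/L.
Steady-state trough Cmin,ss = Cmax,ss·f ≈ 27.350 × 0.3536 ≈ 9.671 mg/L.

9.7 mg/L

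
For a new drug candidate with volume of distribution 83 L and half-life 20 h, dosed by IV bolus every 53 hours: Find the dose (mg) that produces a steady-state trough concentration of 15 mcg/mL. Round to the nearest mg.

6569 mg

τ/t½ = 53/20 ≈ 2.65, so f = (1/2)^(53/20) ≈ 0.159320.
Cmin,ss = (D/Vd)·f/(1−f), so D = Cmin,ss·Vd·(1−f)/f.
D = 15 × 83 × (1−f)/f ≈ 15 × 83 × 5.27668 ≈ 6569.47 mg.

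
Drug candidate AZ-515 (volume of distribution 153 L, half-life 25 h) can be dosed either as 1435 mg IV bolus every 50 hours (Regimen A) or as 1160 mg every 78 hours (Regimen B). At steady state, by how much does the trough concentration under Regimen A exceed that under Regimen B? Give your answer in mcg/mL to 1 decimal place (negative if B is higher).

2.1 mcg/mL

Regimen A: f = (1/2)^(50/25) ≈ 0.2500; Cmin,ss = (1435/153)·f/(1−f) ≈ 3.126 mcg/mL.
Regimen B: f = (1/2)^(78/25) ≈ 0.1150; Cmin,ss = (1160/153)·f/(1−f) ≈ 0.985 mcg/mL.
Difference ≈ 3.126 − 0.985 ≈ 2.141 mcg/mL.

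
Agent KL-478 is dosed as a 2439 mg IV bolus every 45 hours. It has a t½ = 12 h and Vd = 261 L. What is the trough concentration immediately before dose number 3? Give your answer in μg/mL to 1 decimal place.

0.7 μg/mL

f = (1/2)^(τ/t½) = (1/2)^(45/12) ≈ 0.0743.
C₀ = D/Vd = 2439/261 ≈ 9.345 μg/mL.
Before the 3rd dose, 2 doses have been given. Superposition: Cmin = C₀·(f + f²).
≈ 9.345 × (0.0743 + 0.0055) ≈ 9.345 × 0.0798 ≈ 0.746 μg/mL.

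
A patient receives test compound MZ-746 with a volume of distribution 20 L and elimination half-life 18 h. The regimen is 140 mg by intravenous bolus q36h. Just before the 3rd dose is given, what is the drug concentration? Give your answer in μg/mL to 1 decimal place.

f = (1/2)^(τ/t½) = (1/2)^(36/18) ≈ 0.2500.
C₀ = D/Vd = 140/20 ≈ 7.000 μg/mL.
Before the 3rd dose, 2 doses have been given. Superposition: Cmin = C₀·(f + f²).
≈ 7.000 × (0.2500 + 0.0625) ≈ 7.000 × 0.3125 ≈ 2.188 μg/mL.

2.2 μg/mL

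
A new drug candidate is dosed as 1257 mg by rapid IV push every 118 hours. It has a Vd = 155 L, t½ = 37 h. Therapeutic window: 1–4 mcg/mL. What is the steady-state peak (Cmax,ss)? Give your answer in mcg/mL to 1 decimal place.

τ/t½ = 118/37 ≈ 3.1892, so fraction remaining f = (1/2)^(118/37) ≈ 0.1096.
Accumulation ratio R = 1/(1 − f) ≈ 1/0.8904 ≈ 1.1231.
Single-dose peak C₀ = D/Vd = 1257/155 ≈ 8.110 mcg/mL.
Cmax,ss = C₀/(1 − f) ≈ 8.110/0.8904 ≈ 9.108 mcg/mL.
Peak 9.1 mcg/mL vs MTC 4 mcg/mL: exceeds toxic threshold.

9.1 mcg/mL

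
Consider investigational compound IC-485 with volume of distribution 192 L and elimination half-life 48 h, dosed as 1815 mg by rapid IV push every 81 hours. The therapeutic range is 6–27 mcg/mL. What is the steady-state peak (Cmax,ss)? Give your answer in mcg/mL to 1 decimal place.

k = ln2/t½ = ln2/48 ≈ 0.014441 h⁻¹; fraction remaining f = e^(−kτ) = e^(−0.014441×81) ≈ 0.3105.
At steady state, accumulation factor R = 1/(1 − e^(−kτ)) ≈ 1.4503.
Single-dose peak C₀ = D/Vd = 1815/192 ≈ 9.453 mcg/mL.
Steady-state peak Cmax,ss = C₀·R ≈ 9.453 × 1.4503 ≈ 13.710 mcg/mL.
Peak 13.7 mcg/mL vs MTC 27 mcg/mL: below toxic threshold.

13.7 mcg/mL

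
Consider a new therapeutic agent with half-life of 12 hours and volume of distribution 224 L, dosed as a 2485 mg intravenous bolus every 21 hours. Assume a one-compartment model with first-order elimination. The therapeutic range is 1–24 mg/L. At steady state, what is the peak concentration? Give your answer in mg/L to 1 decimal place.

15.8 mg/L

Over one 21-h interval, 21/12 ≈ 1.75 half-lives elapse, leaving f ≈ 0.2973 of each dose.
At steady state, accumulation factor R = 1/(1 − e^(−kτ)) ≈ 1.4231.
Single-dose peak C₀ = D/Vd = 2485/224 ≈ 11.094 mg/L.
Steady-state peak Cmax,ss = C₀·R ≈ 11.094 × 1.4231 ≈ 15.788 mg/L.
Peak 15.8 mg/L vs MTC 24 mg/L: below toxic threshold.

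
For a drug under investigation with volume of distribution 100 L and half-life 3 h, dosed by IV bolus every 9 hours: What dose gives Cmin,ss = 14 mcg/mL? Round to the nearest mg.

τ/t½ = 9/3 ≈ 3, so f = (1/2)^(9/3) ≈ 0.125000.
Cmin,ss = (D/Vd)·f/(1−f), so D = Cmin,ss·Vd·(1−f)/f.
D = 14 × 100 × (1−f)/f ≈ 14 × 100 × 7.00000 ≈ 9800.00 mg.

9800 mg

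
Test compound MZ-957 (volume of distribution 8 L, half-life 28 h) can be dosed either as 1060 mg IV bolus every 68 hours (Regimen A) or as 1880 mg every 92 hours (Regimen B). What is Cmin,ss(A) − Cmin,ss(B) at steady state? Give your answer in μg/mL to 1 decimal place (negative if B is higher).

3.4 μg/mL

Regimen A: f = (1/2)^(68/28) ≈ 0.1857; Cmin,ss = (1060/8)·f/(1−f) ≈ 30.216 μg/mL.
Regimen B: f = (1/2)^(92/28) ≈ 0.1025; Cmin,ss = (1880/8)·f/(1−f) ≈ 26.838 μg/mL.
Difference ≈ 30.216 − 26.838 ≈ 3.378 μg/mL.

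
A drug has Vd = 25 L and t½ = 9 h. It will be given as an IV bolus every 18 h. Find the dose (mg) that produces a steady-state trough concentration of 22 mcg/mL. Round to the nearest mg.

τ/t½ = 18/9 ≈ 2, so f = (1/2)^(18/9) ≈ 0.250000.
Cmin,ss = (D/Vd)·f/(1−f), so D = Cmin,ss·Vd·(1−f)/f.
D = 22 × 25 × (1−f)/f ≈ 22 × 25 × 3.00000 ≈ 1650.00 mg.

1650 mg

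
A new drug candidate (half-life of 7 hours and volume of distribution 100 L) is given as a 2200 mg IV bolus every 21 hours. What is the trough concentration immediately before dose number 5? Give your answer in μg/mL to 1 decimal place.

f = (1/2)^(τ/t½) = (1/2)^(21/7) ≈ 0.1250.
C₀ = D/Vd = 2200/100 ≈ 22.000 μg/mL.
Before the 5th dose, 4 doses have been given. Superposition: Cmin = C₀·(f + f² + … + f^4).
≈ 22.000 × (0.1250 + 0.0156 + 0.0020 + 0.0002) ≈ 22.000 × 0.1428 ≈ 3.142 μg/mL.

3.1 μg/mL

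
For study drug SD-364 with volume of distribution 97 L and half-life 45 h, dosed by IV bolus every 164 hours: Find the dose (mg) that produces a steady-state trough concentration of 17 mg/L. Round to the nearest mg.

18972 mg

τ/t½ = 164/45 ≈ 3.6444, so f = (1/2)^(164/45) ≈ 0.079967.
Cmin,ss = (D/Vd)·f/(1−f), so D = Cmin,ss·Vd·(1−f)/f.
D = 17 × 97 × (1−f)/f ≈ 17 × 97 × 11.50516 ≈ 18972.01 mg.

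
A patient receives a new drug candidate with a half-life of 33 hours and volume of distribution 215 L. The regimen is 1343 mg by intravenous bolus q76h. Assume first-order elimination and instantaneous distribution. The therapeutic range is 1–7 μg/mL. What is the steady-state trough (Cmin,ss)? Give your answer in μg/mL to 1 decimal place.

1.6 μg/mL

τ/t½ = 76/33 ≈ 2.303, so fraction remaining f = (1/2)^(76/33) ≈ 0.2026.
At steady state, accumulation factor R = 1/(1 − e^(−kτ)) ≈ 1.2541.
Single-dose peak C₀ = D/Vd = 1343/215 ≈ 6.247 μg/mL.
Steady-state peak Cmax,ss = C₀·R ≈ 6.247 × 1.2541 ≈ 7.834 μg/mL.
One interval later, Cmin,ss = Cmax,ss·e^(−kτ) ≈ 7.834 × 0.2026 ≈ 1.587 μg/mL.
Trough 1.6 μg/mL vs MEC 1 μg/mL: adequate.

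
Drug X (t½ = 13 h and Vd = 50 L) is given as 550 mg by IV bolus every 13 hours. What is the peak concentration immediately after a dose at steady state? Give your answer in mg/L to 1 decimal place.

τ = 13 h = 1 half-life, so f = (1/2)^1 = 0.5.
At steady state, R = 1/(1 − 0.5) = 2/1.
Single-dose peak C₀ = D/Vd = 550/50 = 11 mg/L.
Steady-state peak Cmax,ss = C₀·R = 11 × 2/1 ≈ 22.000 mg/L.

22.0 mg/L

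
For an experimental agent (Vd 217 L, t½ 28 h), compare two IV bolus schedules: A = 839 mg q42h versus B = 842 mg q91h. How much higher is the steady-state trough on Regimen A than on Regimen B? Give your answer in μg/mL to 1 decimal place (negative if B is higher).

1.7 μg/mL

Regimen A: f = (1/2)^(42/28) ≈ 0.3536; Cmin,ss = (839/217)·f/(1−f) ≈ 2.115 μg/mL.
Regimen B: f = (1/2)^(91/28) ≈ 0.1051; Cmin,ss = (842/217)·f/(1−f) ≈ 0.456 μg/mL.
Difference ≈ 2.115 − 0.456 ≈ 1.659 μg/mL.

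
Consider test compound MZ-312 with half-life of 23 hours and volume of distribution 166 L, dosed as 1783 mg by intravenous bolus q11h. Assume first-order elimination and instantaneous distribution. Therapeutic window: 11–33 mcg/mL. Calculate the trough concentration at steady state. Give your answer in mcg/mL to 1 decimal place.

τ/t½ = 11/23 ≈ 0.47826, so fraction remaining f = (1/2)^(11/23) ≈ 0.7178.
At steady state, accumulation factor R = 1/(1 − e^(−kτ)) ≈ 3.5436.
Each bolus raises the concentration by D/Vd = 1783/166 ≈ 10.741 mcg/mL.
Steady-state peak Cmax,ss = C₀·R ≈ 10.741 × 3.5436 ≈ 38.062 mcg/mL.
One interval later, Cmin,ss = Cmax,ss·e^(−kτ) ≈ 38.062 × 0.7178 ≈ 27.321 mcg/mL.
Trough 27.3 mcg/mL vs MEC 11 mcg/mL: adequate.

27.3 mcg/mL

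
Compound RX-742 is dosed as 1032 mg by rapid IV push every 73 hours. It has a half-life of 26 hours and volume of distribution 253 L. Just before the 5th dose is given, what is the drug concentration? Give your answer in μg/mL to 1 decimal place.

0.7 μg/mL

f = (1/2)^(τ/t½) = (1/2)^(73/26) ≈ 0.1428.
C₀ = D/Vd = 1032/253 ≈ 4.079 μg/mL.
Before the 5th dose, 4 doses have been given. Superposition: Cmin = C₀·(f + f² + … + f^4).
≈ 4.079 × (0.1428 + 0.0204 + 0.0029 + 0.0004) ≈ 4.079 × 0.1665 ≈ 0.679 μg/mL.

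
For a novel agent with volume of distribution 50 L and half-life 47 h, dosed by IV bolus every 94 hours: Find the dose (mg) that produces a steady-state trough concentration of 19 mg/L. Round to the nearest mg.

τ/t½ = 94/47 ≈ 2, so f = (1/2)^(94/47) ≈ 0.250000.
Cmin,ss = (D/Vd)·f/(1−f), so D = Cmin,ss·Vd·(1−f)/f.
D = 19 × 50 × (1−f)/f ≈ 19 × 50 × 3.00000 ≈ 2850.00 mg.

2850 mg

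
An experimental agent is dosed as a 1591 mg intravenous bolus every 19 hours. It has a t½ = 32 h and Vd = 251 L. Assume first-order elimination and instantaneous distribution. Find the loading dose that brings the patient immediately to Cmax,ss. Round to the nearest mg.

4716 mg

f = (1/2)^(19/32) ≈ 0.662618; accumulation ratio R = 1/(1−f) ≈ 2.96400.
Loading dose to hit Cmax,ss on first dose: D_load = D_maint·R ≈ 1591 × 2.96400 ≈ 4715.72 mg.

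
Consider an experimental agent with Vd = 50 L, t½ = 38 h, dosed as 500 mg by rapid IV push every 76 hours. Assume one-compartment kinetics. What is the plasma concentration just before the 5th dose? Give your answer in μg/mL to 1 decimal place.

f = (1/2)^(τ/t½) = (1/2)^(76/38) ≈ 0.2500.
C₀ = D/Vd = 500/50 ≈ 10.000 μg/mL.
Before the 5th dose, 4 doses have been given. Superposition: Cmin = C₀·(f + f² + … + f^4).
≈ 10.000 × (0.2500 + 0.0625 + 0.0156 + 0.0039) ≈ 10.000 × 0.3320 ≈ 3.320 μg/mL.

3.3 μg/mL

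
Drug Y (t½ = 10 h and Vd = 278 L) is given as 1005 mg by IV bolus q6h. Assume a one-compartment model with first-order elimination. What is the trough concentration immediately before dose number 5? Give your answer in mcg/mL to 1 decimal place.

f = (1/2)^(τ/t½) = (1/2)^(6/10) ≈ 0.6598.
C₀ = D/Vd = 1005/278 ≈ 3.615 mcg/mL.
Before the 5th dose, 4 doses have been given. Superposition: Cmin = C₀·(f + f² + … + f^4).
≈ 3.615 × (0.6598 + 0.4353 + 0.2872 + 0.1895) ≈ 3.615 × 1.5718 ≈ 5.682 mcg/mL.

5.7 mcg/mL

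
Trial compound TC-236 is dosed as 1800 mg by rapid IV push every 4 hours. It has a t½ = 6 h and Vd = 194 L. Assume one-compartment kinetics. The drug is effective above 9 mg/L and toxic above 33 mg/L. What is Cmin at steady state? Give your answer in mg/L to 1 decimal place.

Over one 4-h interval, 4/6 ≈ 0.66667 half-lives elapse, leaving f ≈ 0.6300 of each dose.
Single-dose peak C₀ = D/Vd = 1800/194 ≈ 9.278 mg/L.
Steady-state trough Cmin,ss = C₀·f/(1−f) ≈ 9.278 × 0.6300/0.3700 ≈ 15.798 mg/L.
Trough 15.8 mg/L vs MEC 9 mg/L: adequate.

15.8 mg/L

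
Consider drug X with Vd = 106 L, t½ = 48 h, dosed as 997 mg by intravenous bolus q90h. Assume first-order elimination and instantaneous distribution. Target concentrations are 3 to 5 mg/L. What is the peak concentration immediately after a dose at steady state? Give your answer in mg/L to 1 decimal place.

Over one 90-h interval, 90/48 ≈ 1.875 half-lives elapse, leaving f ≈ 0.2726 of each dose.
At steady state, accumulation factor R = 1/(1 − e^(−kτ)) ≈ 1.3748.
Single-dose peak C₀ = D/Vd = 997/106 ≈ 9.406 mg/L.
Steady-state peak Cmax,ss = C₀·R ≈ 9.406 × 1.3748 ≈ 12.931 mg/L.
Peak 12.9 mg/L vs MTC 5 mg/L: exceeds toxic threshold.

12.9 mg/L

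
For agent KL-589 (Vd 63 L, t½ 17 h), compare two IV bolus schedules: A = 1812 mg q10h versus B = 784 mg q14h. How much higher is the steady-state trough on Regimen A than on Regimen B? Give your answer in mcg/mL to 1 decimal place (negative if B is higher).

41.0 mcg/mL

Regimen A: f = (1/2)^(10/17) ≈ 0.6652; Cmin,ss = (1812/63)·f/(1−f) ≈ 57.146 mcg/mL.
Regimen B: f = (1/2)^(14/17) ≈ 0.5651; Cmin,ss = (784/63)·f/(1−f) ≈ 16.170 mcg/mL.
Difference ≈ 57.146 − 16.170 ≈ 40.976 mcg/mL.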